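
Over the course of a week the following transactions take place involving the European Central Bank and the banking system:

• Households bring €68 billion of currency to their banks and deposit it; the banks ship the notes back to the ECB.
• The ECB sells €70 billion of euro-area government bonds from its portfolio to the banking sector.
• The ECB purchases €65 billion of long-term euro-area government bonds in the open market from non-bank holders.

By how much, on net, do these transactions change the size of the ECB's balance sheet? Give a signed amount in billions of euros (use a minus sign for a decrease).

Currency deposit €68 billion: only the composition of liabilities changes → 0.
OMO sale (to banks) €70 billion: an ECB asset is shed → −€70B.
Asset purchase (from non-banks) €65 billion: an ECB asset is acquired → +€65B.
Net: 0 − 70 + 65 = -€5 billion.

-€5 billion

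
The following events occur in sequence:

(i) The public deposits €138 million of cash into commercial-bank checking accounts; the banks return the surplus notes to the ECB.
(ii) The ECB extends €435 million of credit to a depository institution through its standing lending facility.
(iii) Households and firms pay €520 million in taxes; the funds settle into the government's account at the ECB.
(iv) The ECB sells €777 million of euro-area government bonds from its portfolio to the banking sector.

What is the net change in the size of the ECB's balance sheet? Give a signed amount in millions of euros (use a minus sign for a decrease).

-€342 million

ECB balance sheet:
  Assets:      Securities −€777M, Loans to banks +€435M
  Liabilities: Bank reserves −€724M, Currency in circulation −€138M, Government deposits +€520M
Commercial banking system:
  Assets:      Reserves at CB −€724M, Securities +€777M
  Liabilities: Checkable deposits −€382M, Borrowings from CB +€435M
Change in total ECB assets = -€342 million.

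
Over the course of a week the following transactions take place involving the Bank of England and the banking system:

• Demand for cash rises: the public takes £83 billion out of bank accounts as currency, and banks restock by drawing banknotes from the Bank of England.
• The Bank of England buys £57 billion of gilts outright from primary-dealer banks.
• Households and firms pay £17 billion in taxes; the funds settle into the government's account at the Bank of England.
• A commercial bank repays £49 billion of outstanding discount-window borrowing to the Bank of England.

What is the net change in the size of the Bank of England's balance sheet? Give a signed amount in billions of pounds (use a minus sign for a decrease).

+£8 billion

Currency withdrawal £83 billion: only the composition of liabilities changes → 0.
OMO purchase (from banks) £57 billion: a Bank of England asset is acquired → +£57B.
Government account inflow £17 billion: only the composition of liabilities changes → 0.
Discount-window repayment £49 billion: a Bank of England asset is shed → −£49B.
Net: 0 + 57 + 0 − 49 = +£8 billion.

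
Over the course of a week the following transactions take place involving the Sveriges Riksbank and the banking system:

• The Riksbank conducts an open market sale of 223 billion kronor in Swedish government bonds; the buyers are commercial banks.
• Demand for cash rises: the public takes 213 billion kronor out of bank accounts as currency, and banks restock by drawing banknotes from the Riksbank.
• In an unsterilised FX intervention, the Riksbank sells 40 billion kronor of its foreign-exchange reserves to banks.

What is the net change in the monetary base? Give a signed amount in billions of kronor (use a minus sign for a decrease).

-263 billion

OMO sale (to banks) 223 billion kronor: Riksbank balance sheet contracts → −223B.
Currency withdrawal 213 billion kronor: just a shift between currency and reserves — both are base money → 0.
FX sale 40 billion kronor: Riksbank balance sheet contracts → −40B.
Net: −223 + 0 − 40 = -263 billion.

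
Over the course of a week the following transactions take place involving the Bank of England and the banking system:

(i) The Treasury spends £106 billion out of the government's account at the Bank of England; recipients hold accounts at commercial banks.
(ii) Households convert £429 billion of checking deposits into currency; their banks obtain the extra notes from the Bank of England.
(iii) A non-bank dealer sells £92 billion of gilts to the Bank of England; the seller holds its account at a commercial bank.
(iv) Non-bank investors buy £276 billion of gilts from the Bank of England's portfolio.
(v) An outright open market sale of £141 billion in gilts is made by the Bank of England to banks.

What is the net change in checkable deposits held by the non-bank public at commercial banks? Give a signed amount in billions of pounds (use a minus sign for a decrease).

-£507 billion

Bank of England balance sheet:
  Assets:      Securities −£325B
  Liabilities: Bank reserves −£648B, Currency in circulation +£429B, Government deposits −£106B
Commercial banking system:
  Assets:      Reserves at CB −£648B, Securities +£141B
  Liabilities: Checkable deposits −£507B
So the change in checkable deposits held by the non-bank public at commercial banks is -£507 billion.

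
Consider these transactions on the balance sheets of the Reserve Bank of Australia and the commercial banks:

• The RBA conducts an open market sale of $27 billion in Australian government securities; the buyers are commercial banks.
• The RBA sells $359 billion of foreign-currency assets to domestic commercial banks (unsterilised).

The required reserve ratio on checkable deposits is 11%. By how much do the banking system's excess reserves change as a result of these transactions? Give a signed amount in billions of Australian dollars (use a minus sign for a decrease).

-$386 billion

OMO sale (to banks) $27 billion: reserves −$27B, deposits 0.
FX sale $359 billion: reserves −$359B, deposits 0.
Totals: Δreserves = −$386B, Δdeposits = 0.
Δrequired reserves = 11% × 0 = 0.
Δexcess reserves = Δreserves − Δrequired = −$386B − (0) = -$386 billion.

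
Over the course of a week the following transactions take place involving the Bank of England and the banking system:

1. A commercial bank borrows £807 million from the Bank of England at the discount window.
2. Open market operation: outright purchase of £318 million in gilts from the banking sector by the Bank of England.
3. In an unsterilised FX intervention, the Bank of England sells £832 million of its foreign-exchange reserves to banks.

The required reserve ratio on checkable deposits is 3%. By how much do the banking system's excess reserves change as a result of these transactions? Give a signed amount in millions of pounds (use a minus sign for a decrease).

+£293 million

Discount-window loan £807 million: reserves +£807M, deposits 0.
OMO purchase (from banks) £318 million: reserves +£318M, deposits 0.
FX sale £832 million: reserves −£832M, deposits 0.
Totals: Δreserves = +£293M, Δdeposits = 0.
Δrequired reserves = 3% × 0 = 0.
Δexcess reserves = Δreserves − Δrequired = +£293M − (0) = +£293 million.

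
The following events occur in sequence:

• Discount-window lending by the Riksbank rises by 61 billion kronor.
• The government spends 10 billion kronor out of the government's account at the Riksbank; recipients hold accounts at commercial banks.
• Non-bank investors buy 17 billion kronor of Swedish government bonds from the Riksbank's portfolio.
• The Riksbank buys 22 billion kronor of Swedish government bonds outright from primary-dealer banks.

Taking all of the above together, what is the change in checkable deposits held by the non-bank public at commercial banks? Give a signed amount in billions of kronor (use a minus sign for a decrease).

Discount-window loan 61 billion kronor: the counterparty is a bank, so public deposits are unchanged → 0.
Government spending 10 billion kronor: non-bank counterparties' bank balances rise → +10B.
Asset sale (to non-banks) 17 billion kronor: non-bank counterparties' bank balances fall → −17B.
OMO purchase (from banks) 22 billion kronor: the counterparty is a bank, so public deposits are unchanged → 0.
Net: 0 + 10 − 17 + 0 = -7 billion.

-7 billion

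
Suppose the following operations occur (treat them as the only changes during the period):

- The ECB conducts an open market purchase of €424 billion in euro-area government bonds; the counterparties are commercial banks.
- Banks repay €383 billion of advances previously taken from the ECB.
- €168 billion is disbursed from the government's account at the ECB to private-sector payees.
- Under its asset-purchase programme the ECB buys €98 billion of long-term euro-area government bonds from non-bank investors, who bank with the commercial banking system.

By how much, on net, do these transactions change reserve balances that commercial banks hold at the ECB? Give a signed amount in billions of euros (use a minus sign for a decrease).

ECB balance sheet:
  Assets:      Securities +€522B, Loans to banks −€383B
  Liabilities: Bank reserves +€307B, Government deposits −€168B
Commercial banking system:
  Assets:      Reserves at CB +€307B, Securities −€424B
  Liabilities: Checkable deposits +€266B, Borrowings from CB −€383B
So the change in reserve balances that commercial banks hold at the ECB is +€307 billion.

+€307 billion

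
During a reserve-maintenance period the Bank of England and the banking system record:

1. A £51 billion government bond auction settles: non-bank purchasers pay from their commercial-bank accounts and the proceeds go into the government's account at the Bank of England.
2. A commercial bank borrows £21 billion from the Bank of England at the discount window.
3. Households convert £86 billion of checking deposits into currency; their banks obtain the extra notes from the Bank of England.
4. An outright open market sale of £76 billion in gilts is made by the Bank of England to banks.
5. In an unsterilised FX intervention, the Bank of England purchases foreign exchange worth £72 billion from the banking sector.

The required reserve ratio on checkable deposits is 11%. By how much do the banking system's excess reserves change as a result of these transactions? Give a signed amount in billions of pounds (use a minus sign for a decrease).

-£104.93 billion

Government account inflow £51 billion: reserves −£51B, deposits −£51B.
Discount-window loan £21 billion: reserves +£21B, deposits 0.
Currency withdrawal £86 billion: reserves −£86B, deposits −£86B.
OMO sale (to banks) £76 billion: reserves −£76B, deposits 0.
FX purchase £72 billion: reserves +£72B, deposits 0.
Totals: Δreserves = −£120B, Δdeposits = −£137B.
Δrequired reserves = 11% × −£137B = −£15.07B.
Δexcess reserves = Δreserves − Δrequired = −£120B − (−£15.07B) = -£104.93 billion.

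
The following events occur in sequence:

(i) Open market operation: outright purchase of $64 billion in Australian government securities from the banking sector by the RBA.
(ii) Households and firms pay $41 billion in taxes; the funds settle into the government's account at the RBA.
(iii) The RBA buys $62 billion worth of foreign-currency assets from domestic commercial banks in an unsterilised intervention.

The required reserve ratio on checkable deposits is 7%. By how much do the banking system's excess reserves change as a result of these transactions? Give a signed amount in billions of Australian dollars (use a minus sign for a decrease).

OMO purchase (from banks) $64 billion: reserves +$64B, deposits 0.
Government account inflow $41 billion: reserves −$41B, deposits −$41B.
FX purchase $62 billion: reserves +$62B, deposits 0.
Totals: Δreserves = +$85B, Δdeposits = −$41B.
Δrequired reserves = 7% × −$41B = −$2.87B.
Δexcess reserves = Δreserves − Δrequired = +$85B − (−$2.87B) = +$87.87 billion.

+$87.87 billion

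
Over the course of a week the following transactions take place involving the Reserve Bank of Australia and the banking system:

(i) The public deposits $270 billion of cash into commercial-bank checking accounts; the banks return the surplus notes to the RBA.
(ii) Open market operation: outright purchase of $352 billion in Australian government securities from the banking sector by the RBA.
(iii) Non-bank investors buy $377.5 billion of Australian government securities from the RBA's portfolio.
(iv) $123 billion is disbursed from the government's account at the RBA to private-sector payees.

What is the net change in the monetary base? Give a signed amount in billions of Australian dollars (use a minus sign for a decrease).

Currency deposit $270 billion: just a shift between currency and reserves — both are base money → 0.
OMO purchase (from banks) $352 billion: RBA balance sheet expands → +$352B.
Asset sale (to non-banks) $377.5 billion: RBA balance sheet contracts → −$377.5B.
Government spending $123 billion: a non-base liability converts back to reserves → +$123B.
Net: 0 + 352 − 377.5 + 123 = +$97.5 billion.

+$97.5 billion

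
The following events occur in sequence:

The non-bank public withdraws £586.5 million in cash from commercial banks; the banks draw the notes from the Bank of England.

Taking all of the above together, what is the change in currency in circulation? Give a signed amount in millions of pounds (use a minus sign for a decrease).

Currency withdrawal £586.5 million: notes leave the central bank → +£586.5M.

+£586.5 million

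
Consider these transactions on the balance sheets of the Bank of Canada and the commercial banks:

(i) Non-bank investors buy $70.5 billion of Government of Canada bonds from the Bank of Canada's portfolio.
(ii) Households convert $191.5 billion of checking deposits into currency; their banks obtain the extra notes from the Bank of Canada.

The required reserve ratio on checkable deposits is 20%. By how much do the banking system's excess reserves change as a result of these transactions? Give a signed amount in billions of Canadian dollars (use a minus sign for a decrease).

-$209.6 billion

Asset sale (to non-banks) $70.5 billion: reserves −$70.5B, deposits −$70.5B.
Currency withdrawal $191.5 billion: reserves −$191.5B, deposits −$191.5B.
Totals: Δreserves = −$262B, Δdeposits = −$262B.
Δrequired reserves = 20% × −$262B = −$52.4B.
Δexcess reserves = Δreserves − Δrequired = −$262B − (−$52.4B) = -$209.6 billion.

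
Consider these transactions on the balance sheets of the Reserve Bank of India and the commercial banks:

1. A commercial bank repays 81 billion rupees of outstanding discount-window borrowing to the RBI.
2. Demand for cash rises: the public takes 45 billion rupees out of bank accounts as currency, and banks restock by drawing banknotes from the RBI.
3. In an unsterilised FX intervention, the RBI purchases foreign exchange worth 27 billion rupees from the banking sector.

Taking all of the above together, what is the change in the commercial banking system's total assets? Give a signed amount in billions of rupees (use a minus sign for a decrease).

-126 billion

RBI balance sheet:
  Assets:      Loans to banks −81B, Foreign assets +27B
  Liabilities: Bank reserves −99B, Currency in circulation +45B
Commercial banking system:
  Assets:      Reserves at CB −99B, Foreign assets −27B
  Liabilities: Checkable deposits −45B, Borrowings from CB −81B
Change in total bank assets = -126 billion.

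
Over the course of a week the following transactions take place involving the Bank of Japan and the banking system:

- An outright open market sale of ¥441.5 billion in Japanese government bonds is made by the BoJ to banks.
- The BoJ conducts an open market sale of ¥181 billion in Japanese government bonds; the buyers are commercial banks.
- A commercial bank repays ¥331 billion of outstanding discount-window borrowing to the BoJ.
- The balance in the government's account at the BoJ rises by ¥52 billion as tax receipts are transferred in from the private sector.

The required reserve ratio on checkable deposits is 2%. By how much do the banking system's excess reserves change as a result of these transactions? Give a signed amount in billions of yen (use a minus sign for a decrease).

-¥1004.46 billion

OMO sale (to banks) ¥441.5 billion: reserves −¥441.5B, deposits 0.
OMO sale (to banks) ¥181 billion: reserves −¥181B, deposits 0.
Discount-window repayment ¥331 billion: reserves −¥331B, deposits 0.
Government account inflow ¥52 billion: reserves −¥52B, deposits −¥52B.
Totals: Δreserves = −¥1005.5B, Δdeposits = −¥52B.
Δrequired reserves = 2% × −¥52B = −¥1.04B.
Δexcess reserves = Δreserves − Δrequired = −¥1005.5B − (−¥1.04B) = -¥1004.46 billion.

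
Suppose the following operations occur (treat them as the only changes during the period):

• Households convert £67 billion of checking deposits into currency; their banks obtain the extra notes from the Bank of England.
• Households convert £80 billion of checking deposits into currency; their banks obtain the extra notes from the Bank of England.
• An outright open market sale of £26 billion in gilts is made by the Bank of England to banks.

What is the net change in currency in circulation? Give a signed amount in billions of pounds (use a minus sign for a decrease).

+£147 billion

Currency withdrawal £67 billion: notes leave the central bank → +£67B.
Currency withdrawal £80 billion: notes leave the central bank → +£80B.
OMO sale (to banks) £26 billion: no currency enters or leaves circulation → 0.
Net: 67 + 80 + 0 = +£147 billion.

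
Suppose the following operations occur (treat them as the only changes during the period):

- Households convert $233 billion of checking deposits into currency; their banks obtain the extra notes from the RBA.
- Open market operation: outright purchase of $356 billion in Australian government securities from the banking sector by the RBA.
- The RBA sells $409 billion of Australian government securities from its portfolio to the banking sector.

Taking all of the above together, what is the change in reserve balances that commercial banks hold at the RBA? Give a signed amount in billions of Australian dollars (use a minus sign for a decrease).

-$286 billion

RBA balance sheet:
  Assets:      Securities −$53B
  Liabilities: Bank reserves −$286B, Currency in circulation +$233B
Commercial banking system:
  Assets:      Reserves at CB −$286B, Securities +$53B
  Liabilities: Checkable deposits −$233B
So the change in reserve balances that commercial banks hold at the RBA is -$286 billion.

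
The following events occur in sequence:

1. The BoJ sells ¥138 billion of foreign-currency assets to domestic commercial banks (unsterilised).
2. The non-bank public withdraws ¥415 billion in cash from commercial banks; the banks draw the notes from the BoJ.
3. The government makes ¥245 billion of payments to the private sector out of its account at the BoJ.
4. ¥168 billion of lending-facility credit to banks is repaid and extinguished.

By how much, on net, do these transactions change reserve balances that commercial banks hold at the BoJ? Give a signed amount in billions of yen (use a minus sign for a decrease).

FX sale ¥138 billion: the buying banks pay out of their reserve balances → −¥138B.
Currency withdrawal ¥415 billion: banks swap reserves for currency → −¥415B.
Government spending ¥245 billion: government payments flow into bank reserve accounts → +¥245B.
Discount-window repayment ¥168 billion: repayment is debited from reserves → −¥168B.
Net: −138 − 415 + 245 − 168 = -¥476 billion.

-¥476 billion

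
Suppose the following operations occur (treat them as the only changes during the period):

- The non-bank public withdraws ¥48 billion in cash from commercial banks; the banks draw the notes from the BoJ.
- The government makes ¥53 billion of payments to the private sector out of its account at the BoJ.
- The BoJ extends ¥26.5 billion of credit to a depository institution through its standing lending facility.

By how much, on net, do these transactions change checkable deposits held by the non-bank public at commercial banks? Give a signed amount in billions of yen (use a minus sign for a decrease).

BoJ balance sheet:
  Assets:      Loans to banks +¥26.5B
  Liabilities: Bank reserves +¥31.5B, Currency in circulation +¥48B, Government deposits −¥53B
Commercial banking system:
  Assets:      Reserves at CB +¥31.5B
  Liabilities: Checkable deposits +¥5B, Borrowings from CB +¥26.5B
So the change in checkable deposits held by the non-bank public at commercial banks is +¥5 billion.

+¥5 billion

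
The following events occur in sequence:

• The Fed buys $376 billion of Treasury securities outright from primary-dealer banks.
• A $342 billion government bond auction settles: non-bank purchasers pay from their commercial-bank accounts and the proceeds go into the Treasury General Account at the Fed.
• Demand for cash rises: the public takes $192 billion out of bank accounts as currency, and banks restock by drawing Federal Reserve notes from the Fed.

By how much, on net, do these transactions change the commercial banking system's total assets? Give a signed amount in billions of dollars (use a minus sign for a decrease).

-$534 billion

Fed balance sheet:
  Assets:      Securities +$376B
  Liabilities: Bank reserves −$158B, Currency in circulation +$192B, Government deposits +$342B
Commercial banking system:
  Assets:      Reserves at CB −$158B, Securities −$376B
  Liabilities: Checkable deposits −$534B
Change in total bank assets = -$534 billion.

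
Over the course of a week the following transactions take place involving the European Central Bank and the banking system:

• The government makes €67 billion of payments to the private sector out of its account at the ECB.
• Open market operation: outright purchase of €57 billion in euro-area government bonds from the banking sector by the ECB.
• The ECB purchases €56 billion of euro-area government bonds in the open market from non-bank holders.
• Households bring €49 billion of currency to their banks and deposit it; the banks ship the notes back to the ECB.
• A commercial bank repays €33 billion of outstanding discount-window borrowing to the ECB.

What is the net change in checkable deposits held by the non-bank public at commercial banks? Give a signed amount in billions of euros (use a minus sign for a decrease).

+€172 billion

Government spending €67 billion: non-bank counterparties' bank balances rise → +€67B.
OMO purchase (from banks) €57 billion: the counterparty is a bank, so public deposits are unchanged → 0.
Asset purchase (from non-banks) €56 billion: non-bank counterparties' bank balances rise → +€56B.
Currency deposit €49 billion: non-bank counterparties' bank balances rise → +€49B.
Discount-window repayment €33 billion: the counterparty is a bank, so public deposits are unchanged → 0.
Net: 67 + 0 + 56 + 49 + 0 = +€172 billion.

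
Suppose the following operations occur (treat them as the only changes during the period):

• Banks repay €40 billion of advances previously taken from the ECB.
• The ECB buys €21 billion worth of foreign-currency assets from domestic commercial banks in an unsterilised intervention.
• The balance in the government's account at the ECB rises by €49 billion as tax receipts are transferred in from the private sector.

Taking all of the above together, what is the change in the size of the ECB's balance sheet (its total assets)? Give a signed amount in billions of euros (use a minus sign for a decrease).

ECB balance sheet:
  Assets:      Loans to banks −€40B, Foreign assets +€21B
  Liabilities: Bank reserves −€68B, Government deposits +€49B
Commercial banking system:
  Assets:      Reserves at CB −€68B, Foreign assets −€21B
  Liabilities: Checkable deposits −€49B, Borrowings from CB −€40B
Change in total ECB assets = -€19 billion.

-€19 billion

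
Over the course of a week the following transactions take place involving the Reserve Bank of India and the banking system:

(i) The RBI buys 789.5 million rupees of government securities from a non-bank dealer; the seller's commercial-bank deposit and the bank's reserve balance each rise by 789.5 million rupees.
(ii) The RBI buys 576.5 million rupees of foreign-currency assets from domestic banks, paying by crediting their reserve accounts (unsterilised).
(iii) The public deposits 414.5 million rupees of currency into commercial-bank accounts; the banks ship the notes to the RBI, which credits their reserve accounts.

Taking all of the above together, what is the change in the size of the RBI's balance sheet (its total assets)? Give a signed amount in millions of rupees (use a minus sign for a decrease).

+1366 million

RBI balance sheet:
  Assets:      Securities +789.5M, Foreign assets +576.5M
  Liabilities: Bank reserves +1780.5M, Currency in circulation −414.5M
Commercial banking system:
  Assets:      Reserves at CB +1780.5M, Foreign assets −576.5M
  Liabilities: Checkable deposits +1204M
Change in total RBI assets = +1366 million.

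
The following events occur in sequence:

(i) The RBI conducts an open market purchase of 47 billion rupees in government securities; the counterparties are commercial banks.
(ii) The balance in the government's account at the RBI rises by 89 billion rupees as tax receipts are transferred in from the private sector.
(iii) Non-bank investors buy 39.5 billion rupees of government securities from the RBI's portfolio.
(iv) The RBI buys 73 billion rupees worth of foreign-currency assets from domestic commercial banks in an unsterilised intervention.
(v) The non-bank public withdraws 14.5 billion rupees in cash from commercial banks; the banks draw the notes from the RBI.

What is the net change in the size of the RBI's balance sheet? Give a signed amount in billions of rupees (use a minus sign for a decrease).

OMO purchase (from banks) 47 billion rupees: an RBI asset is acquired → +47B.
Government account inflow 89 billion rupees: only the composition of liabilities changes → 0.
Asset sale (to non-banks) 39.5 billion rupees: an RBI asset is shed → −39.5B.
FX purchase 73 billion rupees: an RBI asset is acquired → +73B.
Currency withdrawal 14.5 billion rupees: only the composition of liabilities changes → 0.
Net: 47 + 0 − 39.5 + 73 + 0 = +80.5 billion.

+80.5 billion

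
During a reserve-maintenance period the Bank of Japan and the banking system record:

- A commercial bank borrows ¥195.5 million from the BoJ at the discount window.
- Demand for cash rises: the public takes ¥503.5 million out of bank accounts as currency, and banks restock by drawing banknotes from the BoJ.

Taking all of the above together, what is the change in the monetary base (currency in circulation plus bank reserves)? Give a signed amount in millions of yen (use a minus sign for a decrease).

+¥195.5 million

BoJ balance sheet:
  Assets:      Loans to banks +¥195.5M
  Liabilities: Bank reserves −¥308M, Currency in circulation +¥503.5M
Commercial banking system:
  Assets:      Reserves at CB −¥308M
  Liabilities: Checkable deposits −¥503.5M, Borrowings from CB +¥195.5M
Monetary base = currency + reserves: +¥503.5M + (−¥308M) = +¥195.5 million.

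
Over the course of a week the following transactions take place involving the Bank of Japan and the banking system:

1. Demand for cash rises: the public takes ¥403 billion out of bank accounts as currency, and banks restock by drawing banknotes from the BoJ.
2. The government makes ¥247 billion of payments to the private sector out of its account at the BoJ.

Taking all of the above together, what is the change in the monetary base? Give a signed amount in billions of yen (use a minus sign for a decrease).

BoJ balance sheet:
  Assets:      no change
  Liabilities: Bank reserves −¥156B, Currency in circulation +¥403B, Government deposits −¥247B
Monetary base = currency + reserves: +¥403B + (−¥156B) = +¥247 billion.

+¥247 billion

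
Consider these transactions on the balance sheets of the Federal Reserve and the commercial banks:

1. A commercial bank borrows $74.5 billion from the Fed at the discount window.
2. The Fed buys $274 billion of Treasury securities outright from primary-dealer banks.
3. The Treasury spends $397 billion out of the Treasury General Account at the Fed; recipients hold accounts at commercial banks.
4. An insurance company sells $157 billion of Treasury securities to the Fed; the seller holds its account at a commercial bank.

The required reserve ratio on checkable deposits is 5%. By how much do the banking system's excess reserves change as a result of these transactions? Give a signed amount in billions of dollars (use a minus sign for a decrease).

+$874.8 billion

Discount-window loan $74.5 billion: reserves +$74.5B, deposits 0.
OMO purchase (from banks) $274 billion: reserves +$274B, deposits 0.
Government spending $397 billion: reserves +$397B, deposits +$397B.
Asset purchase (from non-banks) $157 billion: reserves +$157B, deposits +$157B.
Totals: Δreserves = +$902.5B, Δdeposits = +$554B.
Δrequired reserves = 5% × +$554B = +$27.7B.
Δexcess reserves = Δreserves − Δrequired = +$902.5B − (+$27.7B) = +$874.8 billion.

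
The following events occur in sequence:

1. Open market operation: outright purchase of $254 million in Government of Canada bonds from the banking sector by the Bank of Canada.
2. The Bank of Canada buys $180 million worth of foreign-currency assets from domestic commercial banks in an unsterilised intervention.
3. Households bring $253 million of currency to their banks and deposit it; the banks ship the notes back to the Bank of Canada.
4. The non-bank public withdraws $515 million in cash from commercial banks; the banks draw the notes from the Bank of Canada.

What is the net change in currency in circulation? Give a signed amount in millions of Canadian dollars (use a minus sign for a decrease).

+$262 million

Bank of Canada balance sheet:
  Assets:      Securities +$254M, Foreign assets +$180M
  Liabilities: Bank reserves +$172M, Currency in circulation +$262M
So the change in currency in circulation is +$262 million.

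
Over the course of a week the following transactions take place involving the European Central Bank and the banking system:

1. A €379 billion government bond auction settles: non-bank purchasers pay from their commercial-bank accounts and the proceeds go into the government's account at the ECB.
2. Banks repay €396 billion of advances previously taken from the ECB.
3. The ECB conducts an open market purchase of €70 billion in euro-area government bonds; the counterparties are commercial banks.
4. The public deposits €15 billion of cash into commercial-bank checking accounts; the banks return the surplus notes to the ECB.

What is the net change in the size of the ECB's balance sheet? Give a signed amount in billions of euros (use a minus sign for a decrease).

Government account inflow €379 billion: only the composition of liabilities changes → 0.
Discount-window repayment €396 billion: an ECB asset is shed → −€396B.
OMO purchase (from banks) €70 billion: an ECB asset is acquired → +€70B.
Currency deposit €15 billion: only the composition of liabilities changes → 0.
Net: 0 − 396 + 70 + 0 = -€326 billion.

-€326 billion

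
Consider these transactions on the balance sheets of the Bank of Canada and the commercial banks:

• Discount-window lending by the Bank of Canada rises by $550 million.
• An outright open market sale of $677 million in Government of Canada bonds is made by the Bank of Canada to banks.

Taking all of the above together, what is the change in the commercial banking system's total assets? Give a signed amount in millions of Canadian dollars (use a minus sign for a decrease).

+$550 million

Discount-window loan $550 million: bank balance sheets expand → +$550M.
OMO sale (to banks) $677 million: just an asset swap on bank balance sheets → 0.
Net: 550 + 0 = +$550 million.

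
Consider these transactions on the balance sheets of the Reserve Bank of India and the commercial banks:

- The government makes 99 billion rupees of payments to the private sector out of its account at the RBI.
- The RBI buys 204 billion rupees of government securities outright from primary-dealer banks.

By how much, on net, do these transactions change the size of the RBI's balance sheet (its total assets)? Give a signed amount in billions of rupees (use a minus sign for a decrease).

Government spending 99 billion rupees: only the composition of liabilities changes → 0.
OMO purchase (from banks) 204 billion rupees: an RBI asset is acquired → +204B.
Net: 0 + 204 = +204 billion.

+204 billion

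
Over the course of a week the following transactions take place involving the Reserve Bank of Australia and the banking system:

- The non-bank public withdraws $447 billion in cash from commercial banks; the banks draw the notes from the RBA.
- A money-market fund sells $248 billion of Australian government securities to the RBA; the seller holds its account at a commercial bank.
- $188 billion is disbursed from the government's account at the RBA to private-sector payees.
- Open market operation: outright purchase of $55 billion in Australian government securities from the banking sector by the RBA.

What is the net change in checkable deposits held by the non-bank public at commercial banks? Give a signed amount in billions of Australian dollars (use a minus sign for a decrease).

-$11 billion

Currency withdrawal $447 billion: non-bank counterparties' bank balances fall → −$447B.
Asset purchase (from non-banks) $248 billion: non-bank counterparties' bank balances rise → +$248B.
Government spending $188 billion: non-bank counterparties' bank balances rise → +$188B.
OMO purchase (from banks) $55 billion: the counterparty is a bank, so public deposits are unchanged → 0.
Net: −447 + 248 + 188 + 0 = -$11 billion.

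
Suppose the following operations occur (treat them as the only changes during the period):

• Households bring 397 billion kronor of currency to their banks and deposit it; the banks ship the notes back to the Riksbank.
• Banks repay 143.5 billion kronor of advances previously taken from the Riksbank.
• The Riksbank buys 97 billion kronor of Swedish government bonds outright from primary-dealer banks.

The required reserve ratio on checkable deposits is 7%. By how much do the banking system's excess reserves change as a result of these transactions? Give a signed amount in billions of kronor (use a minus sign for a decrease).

Currency deposit 397 billion kronor: reserves +397B, deposits +397B.
Discount-window repayment 143.5 billion kronor: reserves −143.5B, deposits 0.
OMO purchase (from banks) 97 billion kronor: reserves +97B, deposits 0.
Totals: Δreserves = +350.5B, Δdeposits = +397B.
Δrequired reserves = 7% × +397B = +27.79B.
Δexcess reserves = Δreserves − Δrequired = +350.5B − (+27.79B) = +322.71 billion.

+322.71 billion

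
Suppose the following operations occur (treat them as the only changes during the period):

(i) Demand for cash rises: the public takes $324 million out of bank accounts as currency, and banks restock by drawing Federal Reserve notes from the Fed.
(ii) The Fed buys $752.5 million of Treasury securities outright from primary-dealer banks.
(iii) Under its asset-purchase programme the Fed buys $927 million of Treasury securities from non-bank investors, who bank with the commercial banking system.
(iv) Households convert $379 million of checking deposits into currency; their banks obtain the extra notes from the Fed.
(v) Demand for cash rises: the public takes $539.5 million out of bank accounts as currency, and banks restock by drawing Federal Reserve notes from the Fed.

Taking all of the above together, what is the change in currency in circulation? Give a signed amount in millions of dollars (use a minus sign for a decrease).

Currency withdrawal $324 million: notes leave the central bank → +$324M.
OMO purchase (from banks) $752.5 million: no currency enters or leaves circulation → 0.
Asset purchase (from non-banks) $927 million: no currency enters or leaves circulation → 0.
Currency withdrawal $379 million: notes leave the central bank → +$379M.
Currency withdrawal $539.5 million: notes leave the central bank → +$539.5M.
Net: 324 + 0 + 0 + 379 + 539.5 = +$1242.5 million.

+$1242.5 million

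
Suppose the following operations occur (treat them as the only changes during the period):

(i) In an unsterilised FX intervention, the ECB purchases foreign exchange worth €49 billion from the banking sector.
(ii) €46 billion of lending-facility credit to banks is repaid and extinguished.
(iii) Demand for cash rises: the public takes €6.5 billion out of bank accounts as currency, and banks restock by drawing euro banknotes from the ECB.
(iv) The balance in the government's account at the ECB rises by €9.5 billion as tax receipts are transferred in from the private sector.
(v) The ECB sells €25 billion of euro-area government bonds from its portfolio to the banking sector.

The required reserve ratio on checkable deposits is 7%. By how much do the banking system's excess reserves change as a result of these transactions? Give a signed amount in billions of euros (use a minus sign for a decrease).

FX purchase €49 billion: reserves +€49B, deposits 0.
Discount-window repayment €46 billion: reserves −€46B, deposits 0.
Currency withdrawal €6.5 billion: reserves −€6.5B, deposits −€6.5B.
Government account inflow €9.5 billion: reserves −€9.5B, deposits −€9.5B.
OMO sale (to banks) €25 billion: reserves −€25B, deposits 0.
Totals: Δreserves = −€38B, Δdeposits = −€16B.
Δrequired reserves = 7% × −€16B = −€1.12B.
Δexcess reserves = Δreserves − Δrequired = −€38B − (−€1.12B) = -€36.88 billion.

-€36.88 billion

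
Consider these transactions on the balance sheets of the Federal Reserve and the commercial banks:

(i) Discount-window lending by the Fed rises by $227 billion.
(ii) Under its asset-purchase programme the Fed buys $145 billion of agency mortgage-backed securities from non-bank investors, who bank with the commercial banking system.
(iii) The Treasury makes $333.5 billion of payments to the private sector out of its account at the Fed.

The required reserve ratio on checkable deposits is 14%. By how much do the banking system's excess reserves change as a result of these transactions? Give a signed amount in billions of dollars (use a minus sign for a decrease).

Discount-window loan $227 billion: reserves +$227B, deposits 0.
Asset purchase (from non-banks) $145 billion: reserves +$145B, deposits +$145B.
Government spending $333.5 billion: reserves +$333.5B, deposits +$333.5B.
Totals: Δreserves = +$705.5B, Δdeposits = +$478.5B.
Δrequired reserves = 14% × +$478.5B = +$66.99B.
Δexcess reserves = Δreserves − Δrequired = +$705.5B − (+$66.99B) = +$638.51 billion.

+$638.51 billion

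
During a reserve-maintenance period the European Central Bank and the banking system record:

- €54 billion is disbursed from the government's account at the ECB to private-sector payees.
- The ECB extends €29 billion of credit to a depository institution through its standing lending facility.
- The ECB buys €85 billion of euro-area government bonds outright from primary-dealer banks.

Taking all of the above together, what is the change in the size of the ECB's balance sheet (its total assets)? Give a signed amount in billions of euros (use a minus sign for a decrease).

+€114 billion

Government spending €54 billion: only the composition of liabilities changes → 0.
Discount-window loan €29 billion: an ECB asset is acquired → +€29B.
OMO purchase (from banks) €85 billion: an ECB asset is acquired → +€85B.
Net: 0 + 29 + 85 = +€114 billion.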